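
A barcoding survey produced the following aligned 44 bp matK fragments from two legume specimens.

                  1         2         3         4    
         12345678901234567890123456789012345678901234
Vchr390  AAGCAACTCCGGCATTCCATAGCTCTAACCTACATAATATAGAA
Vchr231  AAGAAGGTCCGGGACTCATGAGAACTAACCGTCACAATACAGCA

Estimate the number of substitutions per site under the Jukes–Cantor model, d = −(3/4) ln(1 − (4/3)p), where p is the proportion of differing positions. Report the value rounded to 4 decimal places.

0.4546

The sequences differ at positions 4 (C/A), 6 (A/G), 7 (C/G), 13 (C/G), 15 (T/C), 18 (C/A), 19 (A/T), 20 (T/G), 23 (C/A), 24 (T/A), 31 (T/G), 32 (A/T), 35 (T/C), 40 (T/C), 43 (A/C).
p = 15/44 = 0.340909.
d = −0.75 · ln(1 − (4/3)·0.340909) = −0.75 · ln(0.545455) = −0.75 · (-0.606135) = 0.4546.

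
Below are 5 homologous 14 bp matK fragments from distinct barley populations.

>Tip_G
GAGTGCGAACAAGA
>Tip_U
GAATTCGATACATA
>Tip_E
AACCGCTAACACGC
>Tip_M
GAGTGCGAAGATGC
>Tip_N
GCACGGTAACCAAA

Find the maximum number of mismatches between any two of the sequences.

11

Pairwise Hamming distances:
  Tip_G vs Tip_U: 6
  Tip_G vs Tip_E: 6
  Tip_G vs Tip_M: 3
  Tip_G vs Tip_N: 7
  Tip_U vs Tip_E: 11
  Tip_U vs Tip_M: 8
  Tip_U vs Tip_N: 8
  Tip_E vs Tip_M: 6
  Tip_E vs Tip_N: 8
  Tip_M vs Tip_N: 10
The largest is 11, between Tip_U and Tip_E.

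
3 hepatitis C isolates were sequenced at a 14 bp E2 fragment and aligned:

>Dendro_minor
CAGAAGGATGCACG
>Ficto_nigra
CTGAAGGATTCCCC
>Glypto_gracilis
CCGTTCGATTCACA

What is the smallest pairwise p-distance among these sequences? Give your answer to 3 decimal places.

0.286

Pairwise Hamming distances:
  Dendro_minor vs Ficto_nigra: 4
  Dendro_minor vs Glypto_gracilis: 6
  Ficto_nigra vs Glypto_gracilis: 6
The smallest is 4 mismatches, between Dendro_minor and Ficto_nigra; p = 4/14 = 0.286.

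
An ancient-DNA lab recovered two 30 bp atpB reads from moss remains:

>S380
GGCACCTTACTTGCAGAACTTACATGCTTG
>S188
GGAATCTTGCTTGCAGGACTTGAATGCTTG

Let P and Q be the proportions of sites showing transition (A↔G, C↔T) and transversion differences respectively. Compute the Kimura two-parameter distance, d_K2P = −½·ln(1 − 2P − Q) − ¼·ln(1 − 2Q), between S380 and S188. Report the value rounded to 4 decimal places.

Mismatches occur at site 3 (C/A, transversion), site 5 (C/T, transition), site 9 (A/G, transition), site 17 (A/G, transition), site 22 (A/G, transition), site 23 (C/A, transversion).
Of the 6 differences, 4 transitions and 2 transversions over 30 sites: P = 4/30 = 0.133333, Q = 2/30 = 0.066667.
d = −0.5·ln(0.666667) − 0.25·ln(0.866666) = −0.5·(-0.405465) − 0.25·(-0.143102) = 0.2385.

0.2385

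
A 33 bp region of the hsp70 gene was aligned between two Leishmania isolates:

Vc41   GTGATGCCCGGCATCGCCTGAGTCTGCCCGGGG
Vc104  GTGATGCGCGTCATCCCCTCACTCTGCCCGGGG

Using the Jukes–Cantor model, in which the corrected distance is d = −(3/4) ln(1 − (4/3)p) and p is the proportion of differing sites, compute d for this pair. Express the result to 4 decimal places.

Differing sites — 8:C/G; 11:G/T; 16:G/C; 20:G/C; 22:G/C.
p = 5/33 = 0.151515.
d = −0.75 · ln(1 − (4/3)·0.151515) = −0.75 · ln(0.797980) = −0.75 · (-0.225672) = 0.1693.

0.1693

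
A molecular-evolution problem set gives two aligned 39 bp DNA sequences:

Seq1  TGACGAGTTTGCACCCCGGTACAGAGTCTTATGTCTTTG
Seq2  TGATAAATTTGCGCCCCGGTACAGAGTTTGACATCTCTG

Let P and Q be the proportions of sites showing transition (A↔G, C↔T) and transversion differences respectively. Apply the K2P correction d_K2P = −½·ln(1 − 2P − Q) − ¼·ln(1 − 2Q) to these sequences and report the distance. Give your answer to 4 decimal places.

Mismatches occur at site 4 (C/T, transition), site 5 (G/A, transition), site 7 (G/A, transition), site 13 (A/G, transition), site 28 (C/T, transition), site 30 (T/G, transversion), site 32 (T/C, transition), site 33 (G/A, transition), site 37 (T/C, transition).
Of the 9 differences, 8 transitions and 1 transversion over 39 sites: P = 8/39 = 0.205128, Q = 1/39 = 0.025641.
d = −0.5·ln(0.564103) − 0.25·ln(0.948718) = −0.5·(-0.572518) − 0.25·(-0.052644) = 0.2994.

0.2994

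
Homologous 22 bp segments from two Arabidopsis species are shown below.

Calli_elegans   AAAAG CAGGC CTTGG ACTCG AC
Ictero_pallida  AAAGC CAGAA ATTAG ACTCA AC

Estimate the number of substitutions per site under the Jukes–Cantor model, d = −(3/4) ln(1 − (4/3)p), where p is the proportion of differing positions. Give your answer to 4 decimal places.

0.4141

Differing sites — 4:A/G; 5:G/C; 9:G/A; 10:C/A; 11:C/A; 14:G/A; 20:G/A.
p = 7/22 = 0.318182.
d = −0.75 · ln(1 − (4/3)·0.318182) = −0.75 · ln(0.575757) = −0.75 · (-0.552070) = 0.4141.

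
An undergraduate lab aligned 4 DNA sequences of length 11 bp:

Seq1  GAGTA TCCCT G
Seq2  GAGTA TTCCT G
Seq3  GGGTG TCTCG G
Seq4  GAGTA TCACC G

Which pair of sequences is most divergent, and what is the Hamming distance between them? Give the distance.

5

Pairwise Hamming distances:
  Seq1 vs Seq2: 1
  Seq1 vs Seq3: 4
  Seq1 vs Seq4: 2
  Seq2 vs Seq3: 5
  Seq2 vs Seq4: 3
  Seq3 vs Seq4: 4
The largest is 5, between Seq2 and Seq3.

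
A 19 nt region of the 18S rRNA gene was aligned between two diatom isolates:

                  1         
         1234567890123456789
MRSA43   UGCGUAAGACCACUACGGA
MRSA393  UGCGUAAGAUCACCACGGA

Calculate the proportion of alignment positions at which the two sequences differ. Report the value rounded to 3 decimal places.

0.105

The sequences differ at positions 10 (C/U), 14 (U/C).
There are 2 differences over 19 sites, so p = 2/19 = 0.105.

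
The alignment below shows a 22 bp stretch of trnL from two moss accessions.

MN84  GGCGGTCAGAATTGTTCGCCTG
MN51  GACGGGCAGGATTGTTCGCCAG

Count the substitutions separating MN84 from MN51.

4

Mismatches occur at site 2 (G→A), site 6 (T→G), site 10 (A→G), site 21 (T→A).
That gives 4 mismatches out of 22 aligned sites, so the Hamming distance is 4.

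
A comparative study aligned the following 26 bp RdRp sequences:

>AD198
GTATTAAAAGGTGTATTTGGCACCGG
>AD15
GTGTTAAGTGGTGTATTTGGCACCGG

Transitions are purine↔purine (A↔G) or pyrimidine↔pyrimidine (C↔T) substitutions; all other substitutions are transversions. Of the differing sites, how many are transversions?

Differing sites — 3:A/G (Ti); 8:A/G (Ti); 9:A/T (Tv).
Of the 3 differences, 2 transitions and 1 transversion, so the answer is 1.

1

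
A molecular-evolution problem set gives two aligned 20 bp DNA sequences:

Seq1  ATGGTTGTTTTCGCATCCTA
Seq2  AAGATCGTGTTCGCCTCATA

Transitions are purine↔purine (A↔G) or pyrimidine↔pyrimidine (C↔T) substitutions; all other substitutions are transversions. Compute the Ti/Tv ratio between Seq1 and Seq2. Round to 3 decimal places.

0.500

The sequences differ at positions 2 (T/A, transversion), 4 (G/A, transition), 6 (T/C, transition), 9 (T/G, transversion), 15 (A/C, transversion), 18 (C/A, transversion).
Of the 6 differences, 2 transitions and 4 transversions, so Ti/Tv = 2/4 = 0.500.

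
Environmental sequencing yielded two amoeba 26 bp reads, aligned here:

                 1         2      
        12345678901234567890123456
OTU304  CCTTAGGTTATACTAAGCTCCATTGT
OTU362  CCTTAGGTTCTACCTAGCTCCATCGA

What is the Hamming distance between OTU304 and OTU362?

The sequences differ at positions 10 (A/C), 14 (T/C), 15 (A/T), 24 (T/C), 26 (T/A).
That gives 5 mismatches out of 26 aligned sites, so the Hamming distance is 5.

5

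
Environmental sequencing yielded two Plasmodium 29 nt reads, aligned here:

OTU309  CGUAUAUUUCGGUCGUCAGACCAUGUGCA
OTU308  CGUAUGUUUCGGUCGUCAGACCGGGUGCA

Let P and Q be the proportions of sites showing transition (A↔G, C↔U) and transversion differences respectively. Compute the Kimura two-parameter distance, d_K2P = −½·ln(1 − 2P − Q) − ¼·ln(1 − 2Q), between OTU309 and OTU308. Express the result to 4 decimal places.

Mismatches occur at site 6 (A→G, transition), site 23 (A→G, transition), site 24 (U→G, transversion).
Of the 3 differences, 2 transitions and 1 transversion over 29 sites: P = 2/29 = 0.068966, Q = 1/29 = 0.034483.
d = −0.5·ln(0.827585) − 0.25·ln(0.931034) = −0.5·(-0.189243) − 0.25·(-0.071459) = 0.1125.

0.1125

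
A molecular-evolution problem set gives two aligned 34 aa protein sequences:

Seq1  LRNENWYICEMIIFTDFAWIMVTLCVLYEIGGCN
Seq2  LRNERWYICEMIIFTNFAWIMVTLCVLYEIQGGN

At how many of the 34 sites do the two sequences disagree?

4

The sequences differ at positions 5 (N/R), 16 (D/N), 31 (G/Q), 33 (C/G).
That gives 4 mismatches out of 34 aligned sites, so the Hamming distance is 4.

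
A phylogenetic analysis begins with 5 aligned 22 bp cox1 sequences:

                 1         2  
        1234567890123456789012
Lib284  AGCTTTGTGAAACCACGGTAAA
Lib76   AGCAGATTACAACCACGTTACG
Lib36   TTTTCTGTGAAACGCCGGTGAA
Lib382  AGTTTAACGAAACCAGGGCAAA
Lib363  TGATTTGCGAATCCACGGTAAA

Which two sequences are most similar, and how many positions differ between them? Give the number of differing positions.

4

Pairwise Hamming distances:
  Lib284 vs Lib76: 9
  Lib284 vs Lib36: 7
  Lib284 vs Lib382: 6
  Lib284 vs Lib363: 4
  Lib76 vs Lib36: 15
  Lib76 vs Lib382: 12
  Lib76 vs Lib363: 13
  Lib36 vs Lib382: 11
  Lib36 vs Lib363: 8
  Lib382 vs Lib363: 7
The smallest is 4, between Lib284 and Lib363.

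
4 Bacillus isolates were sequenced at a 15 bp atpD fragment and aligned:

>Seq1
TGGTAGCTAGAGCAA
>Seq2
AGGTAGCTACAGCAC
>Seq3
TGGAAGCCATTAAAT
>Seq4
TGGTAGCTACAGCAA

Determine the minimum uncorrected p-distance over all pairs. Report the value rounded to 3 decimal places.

Pairwise Hamming distances:
  Seq1 vs Seq2: 3
  Seq1 vs Seq3: 7
  Seq1 vs Seq4: 1
  Seq2 vs Seq3: 8
  Seq2 vs Seq4: 2
  Seq3 vs Seq4: 7
The smallest is 1 mismatch, between Seq1 and Seq4; p = 1/15 = 0.067.

0.067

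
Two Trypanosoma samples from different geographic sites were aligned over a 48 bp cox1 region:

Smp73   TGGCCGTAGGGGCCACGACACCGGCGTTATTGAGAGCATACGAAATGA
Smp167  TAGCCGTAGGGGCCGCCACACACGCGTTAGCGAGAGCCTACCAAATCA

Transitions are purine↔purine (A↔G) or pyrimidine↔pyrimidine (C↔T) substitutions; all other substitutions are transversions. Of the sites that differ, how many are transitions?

Mismatches occur at site 2 (G→A, transition), site 15 (A→G, transition), site 17 (G→C, transversion), site 22 (C→A, transversion), site 23 (G→C, transversion), site 30 (T→G, transversion), site 31 (T→C, transition), site 38 (A→C, transversion), site 42 (G→C, transversion), site 47 (G→C, transversion).
Of the 10 differences, 3 transitions and 7 transversions, so the answer is 3.

3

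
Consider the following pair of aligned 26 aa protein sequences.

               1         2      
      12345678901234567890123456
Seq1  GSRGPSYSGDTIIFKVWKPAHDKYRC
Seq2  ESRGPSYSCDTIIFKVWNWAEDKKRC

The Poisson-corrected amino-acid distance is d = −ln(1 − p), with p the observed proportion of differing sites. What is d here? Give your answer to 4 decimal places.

Differing sites — 1:G/E; 9:G/C; 18:K/N; 19:P/W; 21:H/E; 24:Y/K.
p = 6/26 = 0.230769.
d = −ln(1 − 0.230769) = −ln(0.769231) = 0.2624.

0.2624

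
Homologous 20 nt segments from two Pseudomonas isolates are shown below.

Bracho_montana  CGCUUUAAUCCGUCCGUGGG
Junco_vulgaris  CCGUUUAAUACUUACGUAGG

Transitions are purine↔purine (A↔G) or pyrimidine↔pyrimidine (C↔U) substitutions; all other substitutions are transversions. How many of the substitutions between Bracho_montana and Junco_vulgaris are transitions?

The sequences differ at positions 2 (G/C, transversion), 3 (C/G, transversion), 10 (C/A, transversion), 12 (G/U, transversion), 14 (C/A, transversion), 18 (G/A, transition).
Of the 6 differences, 1 transition and 5 transversions, so the answer is 1.

1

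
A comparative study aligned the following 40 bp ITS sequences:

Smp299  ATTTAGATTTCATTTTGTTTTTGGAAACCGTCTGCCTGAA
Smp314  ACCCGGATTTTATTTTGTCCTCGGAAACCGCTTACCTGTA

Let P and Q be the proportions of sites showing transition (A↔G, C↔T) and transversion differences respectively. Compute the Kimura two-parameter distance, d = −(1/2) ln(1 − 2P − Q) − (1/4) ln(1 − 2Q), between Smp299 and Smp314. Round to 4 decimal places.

Differing sites — 2:T/C (Ti); 3:T/C (Ti); 4:T/C (Ti); 5:A/G (Ti); 11:C/T (Ti); 19:T/C (Ti); 20:T/C (Ti); 22:T/C (Ti); 31:T/C (Ti); 32:C/T (Ti); 34:G/A (Ti); 39:A/T (Tv).
Of the 12 differences, 11 transitions and 1 transversion over 40 sites: P = 11/40 = 0.275000, Q = 1/40 = 0.025000.
d = −0.5·ln(0.425000) − 0.25·ln(0.950000) = −0.5·(-0.855666) − 0.25·(-0.051293) = 0.4407.

0.4407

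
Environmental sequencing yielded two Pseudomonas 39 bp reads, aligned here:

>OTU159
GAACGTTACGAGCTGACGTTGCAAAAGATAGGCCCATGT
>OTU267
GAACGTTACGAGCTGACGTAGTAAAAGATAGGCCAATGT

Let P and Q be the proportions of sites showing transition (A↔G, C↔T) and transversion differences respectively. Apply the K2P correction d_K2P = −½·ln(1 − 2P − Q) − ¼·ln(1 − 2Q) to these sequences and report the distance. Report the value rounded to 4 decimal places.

0.0812

The sequences differ at positions 20 (T/A, transversion), 22 (C/T, transition), 35 (C/A, transversion).
Of the 3 differences, 1 transition and 2 transversions over 39 sites: P = 1/39 = 0.025641, Q = 2/39 = 0.051282.
d = −0.5·ln(0.897436) − 0.25·ln(0.897436) = −0.5·(-0.108213) − 0.25·(-0.108213) = 0.0812.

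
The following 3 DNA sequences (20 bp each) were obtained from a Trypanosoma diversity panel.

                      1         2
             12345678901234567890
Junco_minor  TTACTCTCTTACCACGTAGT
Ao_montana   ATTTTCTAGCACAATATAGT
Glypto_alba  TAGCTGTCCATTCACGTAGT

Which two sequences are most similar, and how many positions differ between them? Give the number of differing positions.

7

Pairwise Hamming distances:
  Junco_minor vs Ao_montana: 9
  Junco_minor vs Glypto_alba: 7
  Ao_montana vs Glypto_alba: 13
The smallest is 7, between Junco_minor and Glypto_alba.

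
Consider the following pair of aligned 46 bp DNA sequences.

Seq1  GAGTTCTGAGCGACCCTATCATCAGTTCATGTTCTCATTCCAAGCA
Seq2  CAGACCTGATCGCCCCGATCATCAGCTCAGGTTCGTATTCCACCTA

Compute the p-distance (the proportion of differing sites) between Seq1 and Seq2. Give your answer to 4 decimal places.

Mismatches occur at site 1 (G↔C), site 4 (T↔A), site 5 (T↔C), site 10 (G↔T), site 13 (A↔C), site 17 (T↔G), site 26 (T↔C), site 30 (T↔G), site 35 (T↔G), site 36 (C↔T), site 43 (A↔C), site 44 (G↔C), site 45 (C↔T).
There are 13 differences over 46 sites, so p = 13/46 = 0.2826.

0.2826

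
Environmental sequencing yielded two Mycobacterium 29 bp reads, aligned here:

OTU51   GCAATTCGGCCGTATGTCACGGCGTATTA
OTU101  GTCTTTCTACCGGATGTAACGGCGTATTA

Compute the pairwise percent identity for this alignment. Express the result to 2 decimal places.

Differing sites — 2:C/T; 3:A/C; 4:A/T; 8:G/T; 9:G/A; 13:T/G; 18:C/A.
22 of the 29 sites match, so the percent identity is 22/29 × 100 = 75.86%.

75.86%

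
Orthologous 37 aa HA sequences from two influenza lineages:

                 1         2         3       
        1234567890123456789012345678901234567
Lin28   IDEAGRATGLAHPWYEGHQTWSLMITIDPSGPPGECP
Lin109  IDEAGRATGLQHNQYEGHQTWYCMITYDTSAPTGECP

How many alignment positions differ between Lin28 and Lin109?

9

Differing sites — 11:A/Q; 13:P/N; 14:W/Q; 22:S/Y; 23:L/C; 27:I/Y; 29:P/T; 31:G/A; 33:P/T.
That gives 9 mismatches out of 37 aligned sites, so the Hamming distance is 9.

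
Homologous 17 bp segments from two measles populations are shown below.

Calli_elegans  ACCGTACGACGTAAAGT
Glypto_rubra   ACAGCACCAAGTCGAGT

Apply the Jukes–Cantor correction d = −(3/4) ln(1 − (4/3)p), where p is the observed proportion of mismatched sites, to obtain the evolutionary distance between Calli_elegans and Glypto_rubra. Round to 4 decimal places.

0.4770

Mismatches occur at site 3 (C↔A), site 5 (T↔C), site 8 (G↔C), site 10 (C↔A), site 13 (A↔C), site 14 (A↔G).
p = 6/17 = 0.352941.
d = −0.75 · ln(1 − (4/3)·0.352941) = −0.75 · ln(0.529412) = −0.75 · (-0.635988) = 0.4770.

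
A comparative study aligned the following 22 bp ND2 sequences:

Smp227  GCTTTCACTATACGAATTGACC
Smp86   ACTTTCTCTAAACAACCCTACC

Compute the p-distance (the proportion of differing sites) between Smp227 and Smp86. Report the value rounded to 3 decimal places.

Mismatches occur at site 1 (G↔A), site 7 (A↔T), site 11 (T↔A), site 14 (G↔A), site 16 (A↔C), site 17 (T↔C), site 18 (T↔C), site 19 (G↔T).
There are 8 differences over 22 sites, so p = 8/22 = 0.364.

0.364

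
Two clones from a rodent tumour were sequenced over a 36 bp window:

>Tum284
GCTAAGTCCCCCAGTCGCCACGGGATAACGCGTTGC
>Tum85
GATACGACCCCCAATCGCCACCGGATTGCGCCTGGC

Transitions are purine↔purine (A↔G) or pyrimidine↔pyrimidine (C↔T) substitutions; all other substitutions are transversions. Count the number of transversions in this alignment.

7

Differing sites — 2:C/A (Tv); 5:A/C (Tv); 7:T/A (Tv); 14:G/A (Ti); 22:G/C (Tv); 27:A/T (Tv); 28:A/G (Ti); 32:G/C (Tv); 34:T/G (Tv).
Of the 9 differences, 2 transitions and 7 transversions, so the answer is 7.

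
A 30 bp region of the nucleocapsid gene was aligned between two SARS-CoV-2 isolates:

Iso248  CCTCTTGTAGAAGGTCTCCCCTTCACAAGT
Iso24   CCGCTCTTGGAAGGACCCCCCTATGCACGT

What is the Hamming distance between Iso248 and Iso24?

10

Mismatches occur at site 3 (T→G), site 6 (T→C), site 7 (G→T), site 9 (A→G), site 15 (T→A), site 17 (T→C), site 23 (T→A), site 24 (C→T), site 25 (A→G), site 28 (A→C).
That gives 10 mismatches out of 30 aligned sites, so the Hamming distance is 10.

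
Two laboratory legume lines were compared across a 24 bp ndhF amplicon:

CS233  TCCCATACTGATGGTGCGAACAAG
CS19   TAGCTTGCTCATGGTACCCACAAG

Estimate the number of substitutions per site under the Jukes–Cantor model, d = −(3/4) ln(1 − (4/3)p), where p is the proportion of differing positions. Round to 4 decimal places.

The sequences differ at positions 2 (C/A), 3 (C/G), 5 (A/T), 7 (A/G), 10 (G/C), 16 (G/A), 18 (G/C), 19 (A/C).
p = 8/24 = 0.333333.
d = −0.75 · ln(1 − (4/3)·0.333333) = −0.75 · ln(0.555556) = −0.75 · (-0.587786) = 0.4408.

0.4408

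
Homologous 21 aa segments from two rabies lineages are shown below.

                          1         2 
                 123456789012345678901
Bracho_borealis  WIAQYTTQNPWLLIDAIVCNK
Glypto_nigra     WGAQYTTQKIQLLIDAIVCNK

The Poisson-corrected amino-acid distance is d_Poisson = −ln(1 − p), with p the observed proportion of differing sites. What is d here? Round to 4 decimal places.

Differing sites — 2:I/G; 9:N/K; 10:P/I; 11:W/Q.
p = 4/21 = 0.190476.
d = −ln(1 − 0.190476) = −ln(0.809524) = 0.2113.

0.2113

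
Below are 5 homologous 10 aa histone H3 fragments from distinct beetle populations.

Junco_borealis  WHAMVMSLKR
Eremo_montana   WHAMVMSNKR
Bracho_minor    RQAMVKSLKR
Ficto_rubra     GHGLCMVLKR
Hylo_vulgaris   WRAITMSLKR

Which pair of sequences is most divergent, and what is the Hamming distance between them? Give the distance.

Pairwise Hamming distances:
  Junco_borealis vs Eremo_montana: 1
  Junco_borealis vs Bracho_minor: 3
  Junco_borealis vs Ficto_rubra: 5
  Junco_borealis vs Hylo_vulgaris: 3
  Eremo_montana vs Bracho_minor: 4
  Eremo_montana vs Ficto_rubra: 6
  Eremo_montana vs Hylo_vulgaris: 4
  Bracho_minor vs Ficto_rubra: 7
  Bracho_minor vs Hylo_vulgaris: 5
  Ficto_rubra vs Hylo_vulgaris: 6
The largest is 7, between Bracho_minor and Ficto_rubra.

7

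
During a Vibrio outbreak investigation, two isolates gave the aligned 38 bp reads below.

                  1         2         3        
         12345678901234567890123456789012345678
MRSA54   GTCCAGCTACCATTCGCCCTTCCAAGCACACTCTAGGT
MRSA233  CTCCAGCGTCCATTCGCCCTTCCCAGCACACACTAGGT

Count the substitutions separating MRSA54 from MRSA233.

Mismatches occur at site 1 (G/C), site 8 (T/G), site 9 (A/T), site 24 (A/C), site 32 (T/A).
That gives 5 mismatches out of 38 aligned sites, so the Hamming distance is 5.

5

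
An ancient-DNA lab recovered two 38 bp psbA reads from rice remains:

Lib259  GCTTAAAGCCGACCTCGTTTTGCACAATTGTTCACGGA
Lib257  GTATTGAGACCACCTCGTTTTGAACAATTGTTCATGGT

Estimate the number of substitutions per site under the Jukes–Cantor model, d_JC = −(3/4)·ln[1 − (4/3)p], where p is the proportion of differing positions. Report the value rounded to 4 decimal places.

0.2846

Differing sites — 2:C/T; 3:T/A; 5:A/T; 6:A/G; 9:C/A; 11:G/C; 23:C/A; 35:C/T; 38:A/T.
p = 9/38 = 0.236842.
d = −0.75 · ln(1 − (4/3)·0.236842) = −0.75 · ln(0.684211) = −0.75 · (-0.379489) = 0.2846.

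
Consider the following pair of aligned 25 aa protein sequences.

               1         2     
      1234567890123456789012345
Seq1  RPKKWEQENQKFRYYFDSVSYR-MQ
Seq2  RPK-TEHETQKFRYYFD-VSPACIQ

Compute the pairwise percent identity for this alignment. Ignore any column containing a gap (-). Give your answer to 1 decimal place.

72.7%

Excluding the 3 gap columns leaves 22 comparable sites.
Mismatches occur at site 5 (W→T), site 7 (Q→H), site 9 (N→T), site 21 (Y→P), site 22 (R→A), site 24 (M→I).
16 of the 22 comparable sites match, so the percent identity is 16/22 × 100 = 72.7%.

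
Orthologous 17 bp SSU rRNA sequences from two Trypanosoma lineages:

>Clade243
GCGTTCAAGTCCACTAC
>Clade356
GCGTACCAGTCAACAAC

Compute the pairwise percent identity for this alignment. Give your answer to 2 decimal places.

76.47%

Mismatches occur at site 5 (T↔A), site 7 (A↔C), site 12 (C↔A), site 15 (T↔A).
13 of the 17 sites match, so the percent identity is 13/17 × 100 = 76.47%.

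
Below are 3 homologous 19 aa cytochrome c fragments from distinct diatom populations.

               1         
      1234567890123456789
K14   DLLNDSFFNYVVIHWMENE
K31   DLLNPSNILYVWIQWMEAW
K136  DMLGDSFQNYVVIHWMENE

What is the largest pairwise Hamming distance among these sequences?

10

Pairwise Hamming distances:
  K14 vs K31: 8
  K14 vs K136: 3
  K31 vs K136: 10
The largest is 10, between K31 and K136.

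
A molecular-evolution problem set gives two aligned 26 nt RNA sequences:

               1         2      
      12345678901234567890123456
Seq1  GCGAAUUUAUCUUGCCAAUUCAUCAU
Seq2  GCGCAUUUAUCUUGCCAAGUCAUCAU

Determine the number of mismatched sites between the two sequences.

Mismatches occur at site 4 (A/C), site 19 (U/G).
That gives 2 mismatches out of 26 aligned sites, so the Hamming distance is 2.

2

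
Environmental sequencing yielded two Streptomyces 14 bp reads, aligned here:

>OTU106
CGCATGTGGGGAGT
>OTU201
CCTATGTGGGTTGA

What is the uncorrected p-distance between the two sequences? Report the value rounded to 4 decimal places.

0.3571

The sequences differ at positions 2 (G/C), 3 (C/T), 11 (G/T), 12 (A/T), 14 (T/A).
There are 5 differences over 14 sites, so p = 5/14 = 0.3571.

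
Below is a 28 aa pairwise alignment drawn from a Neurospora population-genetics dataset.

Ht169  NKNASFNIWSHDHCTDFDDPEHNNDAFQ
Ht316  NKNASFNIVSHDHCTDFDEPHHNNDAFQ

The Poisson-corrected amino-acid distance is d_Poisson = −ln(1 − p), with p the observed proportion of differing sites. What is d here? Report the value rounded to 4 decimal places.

Differing sites — 9:W/V; 19:D/E; 21:E/H.
p = 3/28 = 0.107143.
d = −ln(1 − 0.107143) = −ln(0.892857) = 0.1133.

0.1133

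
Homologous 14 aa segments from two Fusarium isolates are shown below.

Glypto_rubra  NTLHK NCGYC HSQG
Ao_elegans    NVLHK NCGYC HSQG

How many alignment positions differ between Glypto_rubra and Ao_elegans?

Differing sites — 2:T/V.
That gives 1 mismatch out of 14 aligned sites, so the Hamming distance is 1.

1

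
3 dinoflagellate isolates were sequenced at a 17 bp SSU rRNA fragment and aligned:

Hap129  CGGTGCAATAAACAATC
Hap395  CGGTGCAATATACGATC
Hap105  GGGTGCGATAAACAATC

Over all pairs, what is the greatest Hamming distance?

4

Pairwise Hamming distances:
  Hap129 vs Hap395: 2
  Hap129 vs Hap105: 2
  Hap395 vs Hap105: 4
The largest is 4, between Hap395 and Hap105.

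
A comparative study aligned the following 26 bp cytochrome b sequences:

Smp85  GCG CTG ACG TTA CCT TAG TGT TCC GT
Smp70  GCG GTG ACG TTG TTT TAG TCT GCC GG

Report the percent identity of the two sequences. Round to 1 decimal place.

73.1%

The sequences differ at positions 4 (C/G), 12 (A/G), 13 (C/T), 14 (C/T), 20 (G/C), 22 (T/G), 26 (T/G).
19 of the 26 sites match, so the percent identity is 19/26 × 100 = 73.1%.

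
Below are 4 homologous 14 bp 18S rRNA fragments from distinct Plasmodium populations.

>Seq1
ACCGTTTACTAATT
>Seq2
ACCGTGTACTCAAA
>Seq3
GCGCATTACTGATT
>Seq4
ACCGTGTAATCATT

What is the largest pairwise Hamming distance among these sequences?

8

Pairwise Hamming distances:
  Seq1 vs Seq2: 4
  Seq1 vs Seq3: 5
  Seq1 vs Seq4: 3
  Seq2 vs Seq3: 8
  Seq2 vs Seq4: 3
  Seq3 vs Seq4: 7
The largest is 8, between Seq2 and Seq3.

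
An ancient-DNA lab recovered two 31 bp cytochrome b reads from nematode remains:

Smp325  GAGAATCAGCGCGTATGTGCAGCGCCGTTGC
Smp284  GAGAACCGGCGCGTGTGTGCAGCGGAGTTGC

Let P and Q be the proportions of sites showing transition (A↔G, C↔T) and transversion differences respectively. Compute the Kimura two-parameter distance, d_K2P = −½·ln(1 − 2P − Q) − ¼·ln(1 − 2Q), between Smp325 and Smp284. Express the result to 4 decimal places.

Differing sites — 6:T/C (Ti); 8:A/G (Ti); 15:A/G (Ti); 25:C/G (Tv); 26:C/A (Tv).
Of the 5 differences, 3 transitions and 2 transversions over 31 sites: P = 3/31 = 0.096774, Q = 2/31 = 0.064516.
d = −0.5·ln(0.741936) − 0.25·ln(0.870968) = −0.5·(-0.298492) − 0.25·(-0.138150) = 0.1838.

0.1838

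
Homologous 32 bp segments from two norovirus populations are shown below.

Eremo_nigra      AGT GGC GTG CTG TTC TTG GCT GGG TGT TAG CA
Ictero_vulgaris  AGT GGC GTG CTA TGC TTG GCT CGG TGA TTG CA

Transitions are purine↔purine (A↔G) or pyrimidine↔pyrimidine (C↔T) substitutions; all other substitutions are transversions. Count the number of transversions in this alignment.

4

Mismatches occur at site 12 (G↔A, transition), site 14 (T↔G, transversion), site 22 (G↔C, transversion), site 27 (T↔A, transversion), site 29 (A↔T, transversion).
Of the 5 differences, 1 transition and 4 transversions, so the answer is 4.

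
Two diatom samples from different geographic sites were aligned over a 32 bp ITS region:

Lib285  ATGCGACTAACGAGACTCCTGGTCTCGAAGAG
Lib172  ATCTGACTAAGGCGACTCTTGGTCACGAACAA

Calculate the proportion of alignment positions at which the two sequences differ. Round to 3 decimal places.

0.250

The sequences differ at positions 3 (G/C), 4 (C/T), 11 (C/G), 13 (A/C), 19 (C/T), 25 (T/A), 30 (G/C), 32 (G/A).
There are 8 differences over 32 sites, so p = 8/32 = 0.250.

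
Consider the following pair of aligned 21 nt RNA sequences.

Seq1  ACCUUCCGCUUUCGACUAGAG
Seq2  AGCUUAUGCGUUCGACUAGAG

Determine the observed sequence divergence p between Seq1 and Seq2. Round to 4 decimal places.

Differing sites — 2:C/G; 6:C/A; 7:C/U; 10:U/G.
There are 4 differences over 21 sites, so p = 4/21 = 0.1905.

0.1905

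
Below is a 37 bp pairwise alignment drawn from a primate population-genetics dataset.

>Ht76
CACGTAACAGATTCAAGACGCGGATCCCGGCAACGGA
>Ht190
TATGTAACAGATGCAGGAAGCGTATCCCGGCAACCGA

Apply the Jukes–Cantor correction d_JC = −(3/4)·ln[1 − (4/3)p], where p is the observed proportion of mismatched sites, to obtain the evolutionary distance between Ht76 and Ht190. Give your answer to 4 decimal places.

0.2180

The sequences differ at positions 1 (C/T), 3 (C/T), 13 (T/G), 16 (A/G), 19 (C/A), 23 (G/T), 35 (G/C).
p = 7/37 = 0.189189.
d = −0.75 · ln(1 − (4/3)·0.189189) = −0.75 · ln(0.747748) = −0.75 · (-0.290689) = 0.2180.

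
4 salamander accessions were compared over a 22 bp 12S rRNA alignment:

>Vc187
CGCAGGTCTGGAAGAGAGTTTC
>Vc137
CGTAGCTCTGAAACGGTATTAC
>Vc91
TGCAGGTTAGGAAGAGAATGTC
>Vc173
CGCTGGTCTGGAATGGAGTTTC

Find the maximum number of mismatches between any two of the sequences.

Pairwise Hamming distances:
  Vc187 vs Vc137: 8
  Vc187 vs Vc91: 5
  Vc187 vs Vc173: 3
  Vc137 vs Vc91: 11
  Vc137 vs Vc173: 8
  Vc91 vs Vc173: 8
The largest is 11, between Vc137 and Vc91.

11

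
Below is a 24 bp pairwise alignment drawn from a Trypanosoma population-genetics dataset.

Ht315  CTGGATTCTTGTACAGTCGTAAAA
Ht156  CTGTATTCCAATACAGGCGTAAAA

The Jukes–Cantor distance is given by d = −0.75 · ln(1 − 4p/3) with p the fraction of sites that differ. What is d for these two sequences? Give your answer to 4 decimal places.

Differing sites — 4:G/T; 9:T/C; 10:T/A; 11:G/A; 17:T/G.
p = 5/24 = 0.208333.
d = −0.75 · ln(1 − (4/3)·0.208333) = −0.75 · ln(0.722223) = −0.75 · (-0.325421) = 0.2441.

0.2441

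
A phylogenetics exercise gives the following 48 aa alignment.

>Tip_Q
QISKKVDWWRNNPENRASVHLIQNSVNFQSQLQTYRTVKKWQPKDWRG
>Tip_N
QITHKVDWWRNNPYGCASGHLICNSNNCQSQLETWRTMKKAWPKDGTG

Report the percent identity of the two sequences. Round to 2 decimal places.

The sequences differ at positions 3 (S/T), 4 (K/H), 14 (E/Y), 15 (N/G), 16 (R/C), 19 (V/G), 23 (Q/C), 26 (V/N), 28 (F/C), 33 (Q/E), 35 (Y/W), 38 (V/M), 41 (W/A), 42 (Q/W), 46 (W/G), 47 (R/T).
32 of the 48 sites match, so the percent identity is 32/48 × 100 = 66.67%.

66.67%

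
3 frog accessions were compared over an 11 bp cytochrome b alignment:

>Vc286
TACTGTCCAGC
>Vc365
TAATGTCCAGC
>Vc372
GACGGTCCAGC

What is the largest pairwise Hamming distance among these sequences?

3

Pairwise Hamming distances:
  Vc286 vs Vc365: 1
  Vc286 vs Vc372: 2
  Vc365 vs Vc372: 3
The largest is 3, between Vc365 and Vc372.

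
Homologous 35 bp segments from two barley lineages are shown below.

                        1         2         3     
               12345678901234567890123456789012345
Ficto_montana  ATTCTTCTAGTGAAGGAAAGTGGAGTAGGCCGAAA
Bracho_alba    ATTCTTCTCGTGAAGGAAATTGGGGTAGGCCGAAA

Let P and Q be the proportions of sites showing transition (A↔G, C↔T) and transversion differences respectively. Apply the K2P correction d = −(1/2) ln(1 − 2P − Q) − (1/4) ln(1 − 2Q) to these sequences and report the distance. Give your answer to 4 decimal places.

0.0910

The sequences differ at positions 9 (A/C, transversion), 20 (G/T, transversion), 24 (A/G, transition).
Of the 3 differences, 1 transition and 2 transversions over 35 sites: P = 1/35 = 0.028571, Q = 2/35 = 0.057143.
d = −0.5·ln(0.885715) − 0.25·ln(0.885714) = −0.5·(-0.121360) − 0.25·(-0.121361) = 0.0910.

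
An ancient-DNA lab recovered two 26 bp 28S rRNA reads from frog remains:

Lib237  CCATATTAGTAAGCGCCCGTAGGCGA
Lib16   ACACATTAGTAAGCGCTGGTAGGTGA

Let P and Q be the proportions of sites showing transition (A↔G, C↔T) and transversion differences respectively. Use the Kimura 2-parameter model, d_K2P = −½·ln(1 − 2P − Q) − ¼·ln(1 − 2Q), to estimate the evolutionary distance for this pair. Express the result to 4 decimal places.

Mismatches occur at site 1 (C/A, transversion), site 4 (T/C, transition), site 17 (C/T, transition), site 18 (C/G, transversion), site 24 (C/T, transition).
Of the 5 differences, 3 transitions and 2 transversions over 26 sites: P = 3/26 = 0.115385, Q = 2/26 = 0.076923.
d = −0.5·ln(0.692307) − 0.25·ln(0.846154) = −0.5·(-0.367726) − 0.25·(-0.167054) = 0.2256.

0.2256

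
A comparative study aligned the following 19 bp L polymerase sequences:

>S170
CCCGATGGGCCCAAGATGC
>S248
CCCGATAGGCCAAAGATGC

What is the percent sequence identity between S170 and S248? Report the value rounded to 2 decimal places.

Differing sites — 7:G/A; 12:C/A.
17 of the 19 sites match, so the percent identity is 17/19 × 100 = 89.47%.

89.47%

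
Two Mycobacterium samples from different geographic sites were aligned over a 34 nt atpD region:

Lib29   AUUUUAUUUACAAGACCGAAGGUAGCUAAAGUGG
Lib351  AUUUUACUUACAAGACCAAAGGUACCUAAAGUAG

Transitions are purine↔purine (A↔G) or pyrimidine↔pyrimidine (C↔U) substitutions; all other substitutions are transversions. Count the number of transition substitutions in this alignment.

3

Mismatches occur at site 7 (U↔C, transition), site 18 (G↔A, transition), site 25 (G↔C, transversion), site 33 (G↔A, transition).
Of the 4 differences, 3 transitions and 1 transversion, so the answer is 3.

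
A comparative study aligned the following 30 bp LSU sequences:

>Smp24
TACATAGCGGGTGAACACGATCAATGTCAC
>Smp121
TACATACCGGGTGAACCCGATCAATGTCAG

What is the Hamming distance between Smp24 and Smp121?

The sequences differ at positions 7 (G/C), 17 (A/C), 30 (C/G).
That gives 3 mismatches out of 30 aligned sites, so the Hamming distance is 3.

3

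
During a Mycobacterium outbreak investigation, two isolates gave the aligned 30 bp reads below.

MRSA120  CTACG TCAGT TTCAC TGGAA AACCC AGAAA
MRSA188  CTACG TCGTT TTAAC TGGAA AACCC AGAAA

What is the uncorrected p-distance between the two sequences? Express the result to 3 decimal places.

0.100

Mismatches occur at site 8 (A/G), site 9 (G/T), site 13 (C/A).
There are 3 differences over 30 sites, so p = 3/30 = 0.100.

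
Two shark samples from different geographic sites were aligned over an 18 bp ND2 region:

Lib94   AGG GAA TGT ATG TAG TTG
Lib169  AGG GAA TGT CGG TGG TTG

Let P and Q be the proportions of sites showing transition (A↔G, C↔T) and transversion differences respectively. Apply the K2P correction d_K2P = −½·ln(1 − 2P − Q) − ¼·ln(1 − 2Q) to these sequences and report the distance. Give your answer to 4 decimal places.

Differing sites — 10:A/C (Tv); 11:T/G (Tv); 14:A/G (Ti).
Of the 3 differences, 1 transition and 2 transversions over 18 sites: P = 1/18 = 0.055556, Q = 2/18 = 0.111111.
d = −0.5·ln(0.777777) − 0.25·ln(0.777778) = −0.5·(-0.251315) − 0.25·(-0.251314) = 0.1885.

0.1885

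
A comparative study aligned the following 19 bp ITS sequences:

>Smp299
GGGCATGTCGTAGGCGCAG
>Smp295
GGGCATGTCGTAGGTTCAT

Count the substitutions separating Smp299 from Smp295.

Differing sites — 15:C/T; 16:G/T; 19:G/T.
That gives 3 mismatches out of 19 aligned sites, so the Hamming distance is 3.

3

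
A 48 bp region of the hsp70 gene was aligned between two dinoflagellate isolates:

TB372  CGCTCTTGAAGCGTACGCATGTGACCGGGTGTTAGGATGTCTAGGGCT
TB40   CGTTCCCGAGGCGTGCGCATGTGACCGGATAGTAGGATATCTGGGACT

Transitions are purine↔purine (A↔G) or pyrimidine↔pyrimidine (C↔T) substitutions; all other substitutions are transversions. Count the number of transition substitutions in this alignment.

10

Differing sites — 3:C/T (Ti); 6:T/C (Ti); 7:T/C (Ti); 10:A/G (Ti); 15:A/G (Ti); 29:G/A (Ti); 31:G/A (Ti); 32:T/G (Tv); 39:G/A (Ti); 43:A/G (Ti); 46:G/A (Ti).
Of the 11 differences, 10 transitions and 1 transversion, so the answer is 10.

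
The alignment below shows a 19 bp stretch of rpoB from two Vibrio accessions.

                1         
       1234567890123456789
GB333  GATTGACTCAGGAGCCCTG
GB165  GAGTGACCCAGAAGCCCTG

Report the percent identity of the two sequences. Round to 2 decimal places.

84.21%

Differing sites — 3:T/G; 8:T/C; 12:G/A.
16 of the 19 sites match, so the percent identity is 16/19 × 100 = 84.21%.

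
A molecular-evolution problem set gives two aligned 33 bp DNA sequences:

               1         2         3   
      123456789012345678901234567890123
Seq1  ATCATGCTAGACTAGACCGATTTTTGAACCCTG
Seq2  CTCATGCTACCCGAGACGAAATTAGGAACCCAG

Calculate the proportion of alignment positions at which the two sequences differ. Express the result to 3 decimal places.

Mismatches occur at site 1 (A→C), site 10 (G→C), site 11 (A→C), site 13 (T→G), site 18 (C→G), site 19 (G→A), site 21 (T→A), site 24 (T→A), site 25 (T→G), site 32 (T→A).
There are 10 differences over 33 sites, so p = 10/33 = 0.303.

0.303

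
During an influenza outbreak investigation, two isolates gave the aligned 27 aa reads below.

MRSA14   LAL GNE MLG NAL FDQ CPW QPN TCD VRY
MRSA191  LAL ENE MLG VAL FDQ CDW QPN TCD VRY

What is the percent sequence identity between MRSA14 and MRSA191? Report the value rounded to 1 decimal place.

88.9%

The sequences differ at positions 4 (G/E), 10 (N/V), 17 (P/D).
24 of the 27 sites match, so the percent identity is 24/27 × 100 = 88.9%.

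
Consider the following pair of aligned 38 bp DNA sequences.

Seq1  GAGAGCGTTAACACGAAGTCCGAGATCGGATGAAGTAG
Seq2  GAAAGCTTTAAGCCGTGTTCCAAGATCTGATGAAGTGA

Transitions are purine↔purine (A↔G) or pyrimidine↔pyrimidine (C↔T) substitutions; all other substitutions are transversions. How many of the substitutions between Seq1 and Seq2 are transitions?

5

Differing sites — 3:G/A (Ti); 7:G/T (Tv); 12:C/G (Tv); 13:A/C (Tv); 16:A/T (Tv); 17:A/G (Ti); 18:G/T (Tv); 22:G/A (Ti); 28:G/T (Tv); 37:A/G (Ti); 38:G/A (Ti).
Of the 11 differences, 5 transitions and 6 transversions, so the answer is 5.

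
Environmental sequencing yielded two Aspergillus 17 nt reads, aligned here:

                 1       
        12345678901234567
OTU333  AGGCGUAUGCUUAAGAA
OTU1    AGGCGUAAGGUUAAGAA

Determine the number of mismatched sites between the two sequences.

Differing sites — 8:U/A; 10:C/G.
That gives 2 mismatches out of 17 aligned sites, so the Hamming distance is 2.

2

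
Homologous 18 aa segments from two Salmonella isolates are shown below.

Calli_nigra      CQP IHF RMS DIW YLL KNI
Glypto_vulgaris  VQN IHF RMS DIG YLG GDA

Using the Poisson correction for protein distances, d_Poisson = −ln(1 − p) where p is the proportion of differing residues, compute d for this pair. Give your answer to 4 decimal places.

The sequences differ at positions 1 (C/V), 3 (P/N), 12 (W/G), 15 (L/G), 16 (K/G), 17 (N/D), 18 (I/A).
p = 7/18 = 0.388889.
d = −ln(1 − 0.388889) = −ln(0.611111) = 0.4925.

0.4925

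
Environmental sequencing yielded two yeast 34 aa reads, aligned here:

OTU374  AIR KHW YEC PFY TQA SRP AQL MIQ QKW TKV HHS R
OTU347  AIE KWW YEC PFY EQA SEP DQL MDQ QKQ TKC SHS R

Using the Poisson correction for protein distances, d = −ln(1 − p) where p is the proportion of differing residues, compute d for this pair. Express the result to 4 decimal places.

0.3075

Differing sites — 3:R/E; 5:H/W; 13:T/E; 17:R/E; 19:A/D; 23:I/D; 27:W/Q; 30:V/C; 31:H/S.
p = 9/34 = 0.264706.
d = −ln(1 − 0.264706) = −ln(0.735294) = 0.3075.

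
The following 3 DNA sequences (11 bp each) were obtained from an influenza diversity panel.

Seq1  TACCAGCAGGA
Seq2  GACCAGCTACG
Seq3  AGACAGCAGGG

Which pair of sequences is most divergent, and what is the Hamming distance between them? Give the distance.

6

Pairwise Hamming distances:
  Seq1 vs Seq2: 5
  Seq1 vs Seq3: 4
  Seq2 vs Seq3: 6
The largest is 6, between Seq2 and Seq3.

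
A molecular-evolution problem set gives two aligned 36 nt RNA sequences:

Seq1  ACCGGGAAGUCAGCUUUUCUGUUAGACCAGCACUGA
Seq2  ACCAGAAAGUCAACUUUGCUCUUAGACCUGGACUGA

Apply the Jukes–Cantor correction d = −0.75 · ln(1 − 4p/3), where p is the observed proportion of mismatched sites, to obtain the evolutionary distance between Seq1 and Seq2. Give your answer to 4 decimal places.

Differing sites — 4:G/A; 6:G/A; 13:G/A; 18:U/G; 21:G/C; 29:A/U; 31:C/G.
p = 7/36 = 0.194444.
d = −0.75 · ln(1 − (4/3)·0.194444) = −0.75 · ln(0.740741) = −0.75 · (-0.300104) = 0.2251.

0.2251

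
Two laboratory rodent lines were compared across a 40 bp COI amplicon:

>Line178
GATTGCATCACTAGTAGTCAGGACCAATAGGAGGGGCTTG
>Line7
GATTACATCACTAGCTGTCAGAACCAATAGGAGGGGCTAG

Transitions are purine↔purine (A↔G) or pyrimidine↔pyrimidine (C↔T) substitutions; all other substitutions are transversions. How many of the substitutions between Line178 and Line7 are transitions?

3

Differing sites — 5:G/A (Ti); 15:T/C (Ti); 16:A/T (Tv); 22:G/A (Ti); 39:T/A (Tv).
Of the 5 differences, 3 transitions and 2 transversions, so the answer is 3.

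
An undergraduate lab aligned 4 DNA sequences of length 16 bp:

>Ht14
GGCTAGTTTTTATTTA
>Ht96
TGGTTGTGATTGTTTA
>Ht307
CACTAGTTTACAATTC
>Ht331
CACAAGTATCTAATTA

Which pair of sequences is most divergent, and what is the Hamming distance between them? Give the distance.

11

Pairwise Hamming distances:
  Ht14 vs Ht96: 6
  Ht14 vs Ht307: 6
  Ht14 vs Ht331: 6
  Ht96 vs Ht307: 11
  Ht96 vs Ht331: 10
  Ht307 vs Ht331: 5
The largest is 11, between Ht96 and Ht307.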